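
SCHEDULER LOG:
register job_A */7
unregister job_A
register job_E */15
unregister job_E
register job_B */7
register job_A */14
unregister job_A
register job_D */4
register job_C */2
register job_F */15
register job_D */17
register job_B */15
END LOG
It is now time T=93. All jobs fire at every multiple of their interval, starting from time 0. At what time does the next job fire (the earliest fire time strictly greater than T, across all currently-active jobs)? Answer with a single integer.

Op 1: register job_A */7 -> active={job_A:*/7}
Op 2: unregister job_A -> active={}
Op 3: register job_E */15 -> active={job_E:*/15}
Op 4: unregister job_E -> active={}
Op 5: register job_B */7 -> active={job_B:*/7}
Op 6: register job_A */14 -> active={job_A:*/14, job_B:*/7}
Op 7: unregister job_A -> active={job_B:*/7}
Op 8: register job_D */4 -> active={job_B:*/7, job_D:*/4}
Op 9: register job_C */2 -> active={job_B:*/7, job_C:*/2, job_D:*/4}
Op 10: register job_F */15 -> active={job_B:*/7, job_C:*/2, job_D:*/4, job_F:*/15}
Op 11: register job_D */17 -> active={job_B:*/7, job_C:*/2, job_D:*/17, job_F:*/15}
Op 12: register job_B */15 -> active={job_B:*/15, job_C:*/2, job_D:*/17, job_F:*/15}
  job_B: interval 15, next fire after T=93 is 105
  job_C: interval 2, next fire after T=93 is 94
  job_D: interval 17, next fire after T=93 is 102
  job_F: interval 15, next fire after T=93 is 105
Earliest fire time = 94 (job job_C)

Answer: 94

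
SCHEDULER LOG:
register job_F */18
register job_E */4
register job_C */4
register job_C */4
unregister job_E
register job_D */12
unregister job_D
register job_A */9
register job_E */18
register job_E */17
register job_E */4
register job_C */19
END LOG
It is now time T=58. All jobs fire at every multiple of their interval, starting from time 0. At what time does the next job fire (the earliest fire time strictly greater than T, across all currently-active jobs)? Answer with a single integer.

Answer: 60

Derivation:
Op 1: register job_F */18 -> active={job_F:*/18}
Op 2: register job_E */4 -> active={job_E:*/4, job_F:*/18}
Op 3: register job_C */4 -> active={job_C:*/4, job_E:*/4, job_F:*/18}
Op 4: register job_C */4 -> active={job_C:*/4, job_E:*/4, job_F:*/18}
Op 5: unregister job_E -> active={job_C:*/4, job_F:*/18}
Op 6: register job_D */12 -> active={job_C:*/4, job_D:*/12, job_F:*/18}
Op 7: unregister job_D -> active={job_C:*/4, job_F:*/18}
Op 8: register job_A */9 -> active={job_A:*/9, job_C:*/4, job_F:*/18}
Op 9: register job_E */18 -> active={job_A:*/9, job_C:*/4, job_E:*/18, job_F:*/18}
Op 10: register job_E */17 -> active={job_A:*/9, job_C:*/4, job_E:*/17, job_F:*/18}
Op 11: register job_E */4 -> active={job_A:*/9, job_C:*/4, job_E:*/4, job_F:*/18}
Op 12: register job_C */19 -> active={job_A:*/9, job_C:*/19, job_E:*/4, job_F:*/18}
  job_A: interval 9, next fire after T=58 is 63
  job_C: interval 19, next fire after T=58 is 76
  job_E: interval 4, next fire after T=58 is 60
  job_F: interval 18, next fire after T=58 is 72
Earliest fire time = 60 (job job_E)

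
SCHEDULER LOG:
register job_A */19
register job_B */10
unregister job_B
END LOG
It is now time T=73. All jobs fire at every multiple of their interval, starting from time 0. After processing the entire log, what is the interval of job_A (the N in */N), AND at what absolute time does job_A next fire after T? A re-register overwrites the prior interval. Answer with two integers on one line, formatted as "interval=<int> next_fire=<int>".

Answer: interval=19 next_fire=76

Derivation:
Op 1: register job_A */19 -> active={job_A:*/19}
Op 2: register job_B */10 -> active={job_A:*/19, job_B:*/10}
Op 3: unregister job_B -> active={job_A:*/19}
Final interval of job_A = 19
Next fire of job_A after T=73: (73//19+1)*19 = 76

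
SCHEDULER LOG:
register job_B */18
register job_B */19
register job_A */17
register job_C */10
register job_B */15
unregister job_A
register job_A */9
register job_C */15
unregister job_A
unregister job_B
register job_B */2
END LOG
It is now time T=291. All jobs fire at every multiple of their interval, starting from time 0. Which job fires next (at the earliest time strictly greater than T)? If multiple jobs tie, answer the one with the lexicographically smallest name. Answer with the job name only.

Answer: job_B

Derivation:
Op 1: register job_B */18 -> active={job_B:*/18}
Op 2: register job_B */19 -> active={job_B:*/19}
Op 3: register job_A */17 -> active={job_A:*/17, job_B:*/19}
Op 4: register job_C */10 -> active={job_A:*/17, job_B:*/19, job_C:*/10}
Op 5: register job_B */15 -> active={job_A:*/17, job_B:*/15, job_C:*/10}
Op 6: unregister job_A -> active={job_B:*/15, job_C:*/10}
Op 7: register job_A */9 -> active={job_A:*/9, job_B:*/15, job_C:*/10}
Op 8: register job_C */15 -> active={job_A:*/9, job_B:*/15, job_C:*/15}
Op 9: unregister job_A -> active={job_B:*/15, job_C:*/15}
Op 10: unregister job_B -> active={job_C:*/15}
Op 11: register job_B */2 -> active={job_B:*/2, job_C:*/15}
  job_B: interval 2, next fire after T=291 is 292
  job_C: interval 15, next fire after T=291 is 300
Earliest = 292, winner (lex tiebreak) = job_B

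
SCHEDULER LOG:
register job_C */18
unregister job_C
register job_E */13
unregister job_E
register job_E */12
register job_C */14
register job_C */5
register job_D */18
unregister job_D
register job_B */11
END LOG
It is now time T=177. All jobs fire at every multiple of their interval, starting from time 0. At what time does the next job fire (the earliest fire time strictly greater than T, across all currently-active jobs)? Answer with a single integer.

Op 1: register job_C */18 -> active={job_C:*/18}
Op 2: unregister job_C -> active={}
Op 3: register job_E */13 -> active={job_E:*/13}
Op 4: unregister job_E -> active={}
Op 5: register job_E */12 -> active={job_E:*/12}
Op 6: register job_C */14 -> active={job_C:*/14, job_E:*/12}
Op 7: register job_C */5 -> active={job_C:*/5, job_E:*/12}
Op 8: register job_D */18 -> active={job_C:*/5, job_D:*/18, job_E:*/12}
Op 9: unregister job_D -> active={job_C:*/5, job_E:*/12}
Op 10: register job_B */11 -> active={job_B:*/11, job_C:*/5, job_E:*/12}
  job_B: interval 11, next fire after T=177 is 187
  job_C: interval 5, next fire after T=177 is 180
  job_E: interval 12, next fire after T=177 is 180
Earliest fire time = 180 (job job_C)

Answer: 180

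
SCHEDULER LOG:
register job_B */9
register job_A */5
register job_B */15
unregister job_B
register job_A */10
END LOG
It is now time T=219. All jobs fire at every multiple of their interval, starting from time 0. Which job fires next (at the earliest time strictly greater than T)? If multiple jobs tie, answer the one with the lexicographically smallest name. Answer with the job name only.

Answer: job_A

Derivation:
Op 1: register job_B */9 -> active={job_B:*/9}
Op 2: register job_A */5 -> active={job_A:*/5, job_B:*/9}
Op 3: register job_B */15 -> active={job_A:*/5, job_B:*/15}
Op 4: unregister job_B -> active={job_A:*/5}
Op 5: register job_A */10 -> active={job_A:*/10}
  job_A: interval 10, next fire after T=219 is 220
Earliest = 220, winner (lex tiebreak) = job_A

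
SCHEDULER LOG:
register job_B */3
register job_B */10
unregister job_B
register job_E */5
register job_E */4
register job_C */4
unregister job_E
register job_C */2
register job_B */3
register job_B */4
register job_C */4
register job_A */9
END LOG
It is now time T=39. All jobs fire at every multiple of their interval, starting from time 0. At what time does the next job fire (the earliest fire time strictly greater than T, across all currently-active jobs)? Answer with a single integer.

Op 1: register job_B */3 -> active={job_B:*/3}
Op 2: register job_B */10 -> active={job_B:*/10}
Op 3: unregister job_B -> active={}
Op 4: register job_E */5 -> active={job_E:*/5}
Op 5: register job_E */4 -> active={job_E:*/4}
Op 6: register job_C */4 -> active={job_C:*/4, job_E:*/4}
Op 7: unregister job_E -> active={job_C:*/4}
Op 8: register job_C */2 -> active={job_C:*/2}
Op 9: register job_B */3 -> active={job_B:*/3, job_C:*/2}
Op 10: register job_B */4 -> active={job_B:*/4, job_C:*/2}
Op 11: register job_C */4 -> active={job_B:*/4, job_C:*/4}
Op 12: register job_A */9 -> active={job_A:*/9, job_B:*/4, job_C:*/4}
  job_A: interval 9, next fire after T=39 is 45
  job_B: interval 4, next fire after T=39 is 40
  job_C: interval 4, next fire after T=39 is 40
Earliest fire time = 40 (job job_B)

Answer: 40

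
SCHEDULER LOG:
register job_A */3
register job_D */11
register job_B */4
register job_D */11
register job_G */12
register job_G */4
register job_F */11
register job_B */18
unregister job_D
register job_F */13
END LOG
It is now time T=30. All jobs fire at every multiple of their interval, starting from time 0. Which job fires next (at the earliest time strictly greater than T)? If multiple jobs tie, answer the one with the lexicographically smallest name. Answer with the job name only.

Op 1: register job_A */3 -> active={job_A:*/3}
Op 2: register job_D */11 -> active={job_A:*/3, job_D:*/11}
Op 3: register job_B */4 -> active={job_A:*/3, job_B:*/4, job_D:*/11}
Op 4: register job_D */11 -> active={job_A:*/3, job_B:*/4, job_D:*/11}
Op 5: register job_G */12 -> active={job_A:*/3, job_B:*/4, job_D:*/11, job_G:*/12}
Op 6: register job_G */4 -> active={job_A:*/3, job_B:*/4, job_D:*/11, job_G:*/4}
Op 7: register job_F */11 -> active={job_A:*/3, job_B:*/4, job_D:*/11, job_F:*/11, job_G:*/4}
Op 8: register job_B */18 -> active={job_A:*/3, job_B:*/18, job_D:*/11, job_F:*/11, job_G:*/4}
Op 9: unregister job_D -> active={job_A:*/3, job_B:*/18, job_F:*/11, job_G:*/4}
Op 10: register job_F */13 -> active={job_A:*/3, job_B:*/18, job_F:*/13, job_G:*/4}
  job_A: interval 3, next fire after T=30 is 33
  job_B: interval 18, next fire after T=30 is 36
  job_F: interval 13, next fire after T=30 is 39
  job_G: interval 4, next fire after T=30 is 32
Earliest = 32, winner (lex tiebreak) = job_G

Answer: job_G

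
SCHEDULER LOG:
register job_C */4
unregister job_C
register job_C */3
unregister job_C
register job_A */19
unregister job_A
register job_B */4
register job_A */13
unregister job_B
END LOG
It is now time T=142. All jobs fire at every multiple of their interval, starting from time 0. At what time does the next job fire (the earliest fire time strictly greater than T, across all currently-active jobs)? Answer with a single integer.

Op 1: register job_C */4 -> active={job_C:*/4}
Op 2: unregister job_C -> active={}
Op 3: register job_C */3 -> active={job_C:*/3}
Op 4: unregister job_C -> active={}
Op 5: register job_A */19 -> active={job_A:*/19}
Op 6: unregister job_A -> active={}
Op 7: register job_B */4 -> active={job_B:*/4}
Op 8: register job_A */13 -> active={job_A:*/13, job_B:*/4}
Op 9: unregister job_B -> active={job_A:*/13}
  job_A: interval 13, next fire after T=142 is 143
Earliest fire time = 143 (job job_A)

Answer: 143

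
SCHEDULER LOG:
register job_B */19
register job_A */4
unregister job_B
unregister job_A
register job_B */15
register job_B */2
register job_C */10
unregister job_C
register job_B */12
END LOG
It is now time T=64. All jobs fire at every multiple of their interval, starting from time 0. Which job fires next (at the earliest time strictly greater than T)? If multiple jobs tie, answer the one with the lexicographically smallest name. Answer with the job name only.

Op 1: register job_B */19 -> active={job_B:*/19}
Op 2: register job_A */4 -> active={job_A:*/4, job_B:*/19}
Op 3: unregister job_B -> active={job_A:*/4}
Op 4: unregister job_A -> active={}
Op 5: register job_B */15 -> active={job_B:*/15}
Op 6: register job_B */2 -> active={job_B:*/2}
Op 7: register job_C */10 -> active={job_B:*/2, job_C:*/10}
Op 8: unregister job_C -> active={job_B:*/2}
Op 9: register job_B */12 -> active={job_B:*/12}
  job_B: interval 12, next fire after T=64 is 72
Earliest = 72, winner (lex tiebreak) = job_B

Answer: job_B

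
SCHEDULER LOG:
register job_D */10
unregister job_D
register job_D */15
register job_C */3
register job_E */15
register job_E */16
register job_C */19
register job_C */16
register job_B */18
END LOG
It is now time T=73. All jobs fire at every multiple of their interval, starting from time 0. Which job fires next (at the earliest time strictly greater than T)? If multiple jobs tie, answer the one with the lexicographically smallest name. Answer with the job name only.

Op 1: register job_D */10 -> active={job_D:*/10}
Op 2: unregister job_D -> active={}
Op 3: register job_D */15 -> active={job_D:*/15}
Op 4: register job_C */3 -> active={job_C:*/3, job_D:*/15}
Op 5: register job_E */15 -> active={job_C:*/3, job_D:*/15, job_E:*/15}
Op 6: register job_E */16 -> active={job_C:*/3, job_D:*/15, job_E:*/16}
Op 7: register job_C */19 -> active={job_C:*/19, job_D:*/15, job_E:*/16}
Op 8: register job_C */16 -> active={job_C:*/16, job_D:*/15, job_E:*/16}
Op 9: register job_B */18 -> active={job_B:*/18, job_C:*/16, job_D:*/15, job_E:*/16}
  job_B: interval 18, next fire after T=73 is 90
  job_C: interval 16, next fire after T=73 is 80
  job_D: interval 15, next fire after T=73 is 75
  job_E: interval 16, next fire after T=73 is 80
Earliest = 75, winner (lex tiebreak) = job_D

Answer: job_D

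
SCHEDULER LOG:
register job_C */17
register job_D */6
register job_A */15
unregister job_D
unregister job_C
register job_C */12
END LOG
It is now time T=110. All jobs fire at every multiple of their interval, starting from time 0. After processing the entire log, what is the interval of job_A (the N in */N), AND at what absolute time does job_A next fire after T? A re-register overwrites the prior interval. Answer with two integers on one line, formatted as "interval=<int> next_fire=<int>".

Op 1: register job_C */17 -> active={job_C:*/17}
Op 2: register job_D */6 -> active={job_C:*/17, job_D:*/6}
Op 3: register job_A */15 -> active={job_A:*/15, job_C:*/17, job_D:*/6}
Op 4: unregister job_D -> active={job_A:*/15, job_C:*/17}
Op 5: unregister job_C -> active={job_A:*/15}
Op 6: register job_C */12 -> active={job_A:*/15, job_C:*/12}
Final interval of job_A = 15
Next fire of job_A after T=110: (110//15+1)*15 = 120

Answer: interval=15 next_fire=120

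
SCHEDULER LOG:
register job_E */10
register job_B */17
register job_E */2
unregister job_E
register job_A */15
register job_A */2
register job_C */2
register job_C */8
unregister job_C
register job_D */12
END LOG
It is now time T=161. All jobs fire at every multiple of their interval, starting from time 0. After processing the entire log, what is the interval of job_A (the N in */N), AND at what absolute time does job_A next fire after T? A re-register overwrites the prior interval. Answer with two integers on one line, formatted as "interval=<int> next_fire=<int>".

Answer: interval=2 next_fire=162

Derivation:
Op 1: register job_E */10 -> active={job_E:*/10}
Op 2: register job_B */17 -> active={job_B:*/17, job_E:*/10}
Op 3: register job_E */2 -> active={job_B:*/17, job_E:*/2}
Op 4: unregister job_E -> active={job_B:*/17}
Op 5: register job_A */15 -> active={job_A:*/15, job_B:*/17}
Op 6: register job_A */2 -> active={job_A:*/2, job_B:*/17}
Op 7: register job_C */2 -> active={job_A:*/2, job_B:*/17, job_C:*/2}
Op 8: register job_C */8 -> active={job_A:*/2, job_B:*/17, job_C:*/8}
Op 9: unregister job_C -> active={job_A:*/2, job_B:*/17}
Op 10: register job_D */12 -> active={job_A:*/2, job_B:*/17, job_D:*/12}
Final interval of job_A = 2
Next fire of job_A after T=161: (161//2+1)*2 = 162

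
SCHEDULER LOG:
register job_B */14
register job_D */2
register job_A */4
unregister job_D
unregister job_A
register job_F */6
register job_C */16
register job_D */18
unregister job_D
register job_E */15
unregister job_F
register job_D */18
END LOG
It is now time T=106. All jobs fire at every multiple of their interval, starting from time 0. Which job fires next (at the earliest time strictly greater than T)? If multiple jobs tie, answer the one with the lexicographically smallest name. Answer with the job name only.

Answer: job_D

Derivation:
Op 1: register job_B */14 -> active={job_B:*/14}
Op 2: register job_D */2 -> active={job_B:*/14, job_D:*/2}
Op 3: register job_A */4 -> active={job_A:*/4, job_B:*/14, job_D:*/2}
Op 4: unregister job_D -> active={job_A:*/4, job_B:*/14}
Op 5: unregister job_A -> active={job_B:*/14}
Op 6: register job_F */6 -> active={job_B:*/14, job_F:*/6}
Op 7: register job_C */16 -> active={job_B:*/14, job_C:*/16, job_F:*/6}
Op 8: register job_D */18 -> active={job_B:*/14, job_C:*/16, job_D:*/18, job_F:*/6}
Op 9: unregister job_D -> active={job_B:*/14, job_C:*/16, job_F:*/6}
Op 10: register job_E */15 -> active={job_B:*/14, job_C:*/16, job_E:*/15, job_F:*/6}
Op 11: unregister job_F -> active={job_B:*/14, job_C:*/16, job_E:*/15}
Op 12: register job_D */18 -> active={job_B:*/14, job_C:*/16, job_D:*/18, job_E:*/15}
  job_B: interval 14, next fire after T=106 is 112
  job_C: interval 16, next fire after T=106 is 112
  job_D: interval 18, next fire after T=106 is 108
  job_E: interval 15, next fire after T=106 is 120
Earliest = 108, winner (lex tiebreak) = job_D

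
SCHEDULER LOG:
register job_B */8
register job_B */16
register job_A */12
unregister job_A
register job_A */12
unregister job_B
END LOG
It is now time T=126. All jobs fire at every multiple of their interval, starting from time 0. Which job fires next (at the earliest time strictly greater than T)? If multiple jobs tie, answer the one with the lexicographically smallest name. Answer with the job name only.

Answer: job_A

Derivation:
Op 1: register job_B */8 -> active={job_B:*/8}
Op 2: register job_B */16 -> active={job_B:*/16}
Op 3: register job_A */12 -> active={job_A:*/12, job_B:*/16}
Op 4: unregister job_A -> active={job_B:*/16}
Op 5: register job_A */12 -> active={job_A:*/12, job_B:*/16}
Op 6: unregister job_B -> active={job_A:*/12}
  job_A: interval 12, next fire after T=126 is 132
Earliest = 132, winner (lex tiebreak) = job_A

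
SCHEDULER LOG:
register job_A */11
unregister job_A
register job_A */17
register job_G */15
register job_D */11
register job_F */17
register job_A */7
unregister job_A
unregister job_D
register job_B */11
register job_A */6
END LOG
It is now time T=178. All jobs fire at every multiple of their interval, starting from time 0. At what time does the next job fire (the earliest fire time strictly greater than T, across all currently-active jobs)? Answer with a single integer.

Op 1: register job_A */11 -> active={job_A:*/11}
Op 2: unregister job_A -> active={}
Op 3: register job_A */17 -> active={job_A:*/17}
Op 4: register job_G */15 -> active={job_A:*/17, job_G:*/15}
Op 5: register job_D */11 -> active={job_A:*/17, job_D:*/11, job_G:*/15}
Op 6: register job_F */17 -> active={job_A:*/17, job_D:*/11, job_F:*/17, job_G:*/15}
Op 7: register job_A */7 -> active={job_A:*/7, job_D:*/11, job_F:*/17, job_G:*/15}
Op 8: unregister job_A -> active={job_D:*/11, job_F:*/17, job_G:*/15}
Op 9: unregister job_D -> active={job_F:*/17, job_G:*/15}
Op 10: register job_B */11 -> active={job_B:*/11, job_F:*/17, job_G:*/15}
Op 11: register job_A */6 -> active={job_A:*/6, job_B:*/11, job_F:*/17, job_G:*/15}
  job_A: interval 6, next fire after T=178 is 180
  job_B: interval 11, next fire after T=178 is 187
  job_F: interval 17, next fire after T=178 is 187
  job_G: interval 15, next fire after T=178 is 180
Earliest fire time = 180 (job job_A)

Answer: 180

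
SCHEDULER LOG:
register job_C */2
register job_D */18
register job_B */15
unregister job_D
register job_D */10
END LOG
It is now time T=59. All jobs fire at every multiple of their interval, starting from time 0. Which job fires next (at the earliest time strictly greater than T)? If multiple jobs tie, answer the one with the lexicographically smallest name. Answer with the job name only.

Answer: job_B

Derivation:
Op 1: register job_C */2 -> active={job_C:*/2}
Op 2: register job_D */18 -> active={job_C:*/2, job_D:*/18}
Op 3: register job_B */15 -> active={job_B:*/15, job_C:*/2, job_D:*/18}
Op 4: unregister job_D -> active={job_B:*/15, job_C:*/2}
Op 5: register job_D */10 -> active={job_B:*/15, job_C:*/2, job_D:*/10}
  job_B: interval 15, next fire after T=59 is 60
  job_C: interval 2, next fire after T=59 is 60
  job_D: interval 10, next fire after T=59 is 60
Earliest = 60, winner (lex tiebreak) = job_B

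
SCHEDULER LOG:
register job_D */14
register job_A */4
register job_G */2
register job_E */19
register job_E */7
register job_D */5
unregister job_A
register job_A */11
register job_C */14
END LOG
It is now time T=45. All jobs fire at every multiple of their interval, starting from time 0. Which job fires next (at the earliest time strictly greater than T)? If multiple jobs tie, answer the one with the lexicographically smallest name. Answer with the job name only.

Op 1: register job_D */14 -> active={job_D:*/14}
Op 2: register job_A */4 -> active={job_A:*/4, job_D:*/14}
Op 3: register job_G */2 -> active={job_A:*/4, job_D:*/14, job_G:*/2}
Op 4: register job_E */19 -> active={job_A:*/4, job_D:*/14, job_E:*/19, job_G:*/2}
Op 5: register job_E */7 -> active={job_A:*/4, job_D:*/14, job_E:*/7, job_G:*/2}
Op 6: register job_D */5 -> active={job_A:*/4, job_D:*/5, job_E:*/7, job_G:*/2}
Op 7: unregister job_A -> active={job_D:*/5, job_E:*/7, job_G:*/2}
Op 8: register job_A */11 -> active={job_A:*/11, job_D:*/5, job_E:*/7, job_G:*/2}
Op 9: register job_C */14 -> active={job_A:*/11, job_C:*/14, job_D:*/5, job_E:*/7, job_G:*/2}
  job_A: interval 11, next fire after T=45 is 55
  job_C: interval 14, next fire after T=45 is 56
  job_D: interval 5, next fire after T=45 is 50
  job_E: interval 7, next fire after T=45 is 49
  job_G: interval 2, next fire after T=45 is 46
Earliest = 46, winner (lex tiebreak) = job_G

Answer: job_G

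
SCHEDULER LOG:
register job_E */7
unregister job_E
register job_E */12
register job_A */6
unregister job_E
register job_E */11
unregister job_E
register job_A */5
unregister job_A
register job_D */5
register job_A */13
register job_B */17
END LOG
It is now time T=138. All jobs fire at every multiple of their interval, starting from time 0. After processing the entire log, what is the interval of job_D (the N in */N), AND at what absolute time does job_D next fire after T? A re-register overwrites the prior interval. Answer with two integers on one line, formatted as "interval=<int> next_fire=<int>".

Answer: interval=5 next_fire=140

Derivation:
Op 1: register job_E */7 -> active={job_E:*/7}
Op 2: unregister job_E -> active={}
Op 3: register job_E */12 -> active={job_E:*/12}
Op 4: register job_A */6 -> active={job_A:*/6, job_E:*/12}
Op 5: unregister job_E -> active={job_A:*/6}
Op 6: register job_E */11 -> active={job_A:*/6, job_E:*/11}
Op 7: unregister job_E -> active={job_A:*/6}
Op 8: register job_A */5 -> active={job_A:*/5}
Op 9: unregister job_A -> active={}
Op 10: register job_D */5 -> active={job_D:*/5}
Op 11: register job_A */13 -> active={job_A:*/13, job_D:*/5}
Op 12: register job_B */17 -> active={job_A:*/13, job_B:*/17, job_D:*/5}
Final interval of job_D = 5
Next fire of job_D after T=138: (138//5+1)*5 = 140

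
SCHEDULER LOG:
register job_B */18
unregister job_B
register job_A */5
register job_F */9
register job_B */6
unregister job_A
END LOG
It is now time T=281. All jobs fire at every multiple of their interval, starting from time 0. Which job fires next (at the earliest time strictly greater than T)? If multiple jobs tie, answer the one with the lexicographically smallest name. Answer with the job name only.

Answer: job_B

Derivation:
Op 1: register job_B */18 -> active={job_B:*/18}
Op 2: unregister job_B -> active={}
Op 3: register job_A */5 -> active={job_A:*/5}
Op 4: register job_F */9 -> active={job_A:*/5, job_F:*/9}
Op 5: register job_B */6 -> active={job_A:*/5, job_B:*/6, job_F:*/9}
Op 6: unregister job_A -> active={job_B:*/6, job_F:*/9}
  job_B: interval 6, next fire after T=281 is 282
  job_F: interval 9, next fire after T=281 is 288
Earliest = 282, winner (lex tiebreak) = job_B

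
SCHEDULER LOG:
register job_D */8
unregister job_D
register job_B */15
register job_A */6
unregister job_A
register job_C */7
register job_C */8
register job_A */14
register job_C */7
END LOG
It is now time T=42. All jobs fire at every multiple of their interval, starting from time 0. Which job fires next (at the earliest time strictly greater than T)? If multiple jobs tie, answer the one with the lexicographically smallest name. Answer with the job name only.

Op 1: register job_D */8 -> active={job_D:*/8}
Op 2: unregister job_D -> active={}
Op 3: register job_B */15 -> active={job_B:*/15}
Op 4: register job_A */6 -> active={job_A:*/6, job_B:*/15}
Op 5: unregister job_A -> active={job_B:*/15}
Op 6: register job_C */7 -> active={job_B:*/15, job_C:*/7}
Op 7: register job_C */8 -> active={job_B:*/15, job_C:*/8}
Op 8: register job_A */14 -> active={job_A:*/14, job_B:*/15, job_C:*/8}
Op 9: register job_C */7 -> active={job_A:*/14, job_B:*/15, job_C:*/7}
  job_A: interval 14, next fire after T=42 is 56
  job_B: interval 15, next fire after T=42 is 45
  job_C: interval 7, next fire after T=42 is 49
Earliest = 45, winner (lex tiebreak) = job_B

Answer: job_B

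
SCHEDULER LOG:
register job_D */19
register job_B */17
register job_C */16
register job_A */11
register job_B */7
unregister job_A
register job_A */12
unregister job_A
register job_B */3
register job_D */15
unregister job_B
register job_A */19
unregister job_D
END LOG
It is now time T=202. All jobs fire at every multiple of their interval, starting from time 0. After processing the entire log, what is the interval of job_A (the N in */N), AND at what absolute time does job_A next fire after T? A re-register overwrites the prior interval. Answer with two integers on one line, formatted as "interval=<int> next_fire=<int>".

Op 1: register job_D */19 -> active={job_D:*/19}
Op 2: register job_B */17 -> active={job_B:*/17, job_D:*/19}
Op 3: register job_C */16 -> active={job_B:*/17, job_C:*/16, job_D:*/19}
Op 4: register job_A */11 -> active={job_A:*/11, job_B:*/17, job_C:*/16, job_D:*/19}
Op 5: register job_B */7 -> active={job_A:*/11, job_B:*/7, job_C:*/16, job_D:*/19}
Op 6: unregister job_A -> active={job_B:*/7, job_C:*/16, job_D:*/19}
Op 7: register job_A */12 -> active={job_A:*/12, job_B:*/7, job_C:*/16, job_D:*/19}
Op 8: unregister job_A -> active={job_B:*/7, job_C:*/16, job_D:*/19}
Op 9: register job_B */3 -> active={job_B:*/3, job_C:*/16, job_D:*/19}
Op 10: register job_D */15 -> active={job_B:*/3, job_C:*/16, job_D:*/15}
Op 11: unregister job_B -> active={job_C:*/16, job_D:*/15}
Op 12: register job_A */19 -> active={job_A:*/19, job_C:*/16, job_D:*/15}
Op 13: unregister job_D -> active={job_A:*/19, job_C:*/16}
Final interval of job_A = 19
Next fire of job_A after T=202: (202//19+1)*19 = 209

Answer: interval=19 next_fire=209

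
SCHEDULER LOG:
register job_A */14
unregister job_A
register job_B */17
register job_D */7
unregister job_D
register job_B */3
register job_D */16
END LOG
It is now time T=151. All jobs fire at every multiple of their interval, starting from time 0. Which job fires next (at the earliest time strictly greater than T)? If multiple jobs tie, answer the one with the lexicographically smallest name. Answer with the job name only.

Answer: job_B

Derivation:
Op 1: register job_A */14 -> active={job_A:*/14}
Op 2: unregister job_A -> active={}
Op 3: register job_B */17 -> active={job_B:*/17}
Op 4: register job_D */7 -> active={job_B:*/17, job_D:*/7}
Op 5: unregister job_D -> active={job_B:*/17}
Op 6: register job_B */3 -> active={job_B:*/3}
Op 7: register job_D */16 -> active={job_B:*/3, job_D:*/16}
  job_B: interval 3, next fire after T=151 is 153
  job_D: interval 16, next fire after T=151 is 160
Earliest = 153, winner (lex tiebreak) = job_B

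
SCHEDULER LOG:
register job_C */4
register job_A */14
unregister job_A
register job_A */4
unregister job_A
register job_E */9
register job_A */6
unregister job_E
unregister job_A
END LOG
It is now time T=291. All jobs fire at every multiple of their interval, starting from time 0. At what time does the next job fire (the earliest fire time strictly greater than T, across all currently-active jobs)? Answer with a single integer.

Answer: 292

Derivation:
Op 1: register job_C */4 -> active={job_C:*/4}
Op 2: register job_A */14 -> active={job_A:*/14, job_C:*/4}
Op 3: unregister job_A -> active={job_C:*/4}
Op 4: register job_A */4 -> active={job_A:*/4, job_C:*/4}
Op 5: unregister job_A -> active={job_C:*/4}
Op 6: register job_E */9 -> active={job_C:*/4, job_E:*/9}
Op 7: register job_A */6 -> active={job_A:*/6, job_C:*/4, job_E:*/9}
Op 8: unregister job_E -> active={job_A:*/6, job_C:*/4}
Op 9: unregister job_A -> active={job_C:*/4}
  job_C: interval 4, next fire after T=291 is 292
Earliest fire time = 292 (job job_C)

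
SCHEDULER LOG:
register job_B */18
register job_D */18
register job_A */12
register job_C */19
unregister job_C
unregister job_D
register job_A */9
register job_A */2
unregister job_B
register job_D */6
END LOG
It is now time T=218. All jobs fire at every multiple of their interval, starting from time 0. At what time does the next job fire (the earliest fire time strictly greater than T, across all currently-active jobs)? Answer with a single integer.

Op 1: register job_B */18 -> active={job_B:*/18}
Op 2: register job_D */18 -> active={job_B:*/18, job_D:*/18}
Op 3: register job_A */12 -> active={job_A:*/12, job_B:*/18, job_D:*/18}
Op 4: register job_C */19 -> active={job_A:*/12, job_B:*/18, job_C:*/19, job_D:*/18}
Op 5: unregister job_C -> active={job_A:*/12, job_B:*/18, job_D:*/18}
Op 6: unregister job_D -> active={job_A:*/12, job_B:*/18}
Op 7: register job_A */9 -> active={job_A:*/9, job_B:*/18}
Op 8: register job_A */2 -> active={job_A:*/2, job_B:*/18}
Op 9: unregister job_B -> active={job_A:*/2}
Op 10: register job_D */6 -> active={job_A:*/2, job_D:*/6}
  job_A: interval 2, next fire after T=218 is 220
  job_D: interval 6, next fire after T=218 is 222
Earliest fire time = 220 (job job_A)

Answer: 220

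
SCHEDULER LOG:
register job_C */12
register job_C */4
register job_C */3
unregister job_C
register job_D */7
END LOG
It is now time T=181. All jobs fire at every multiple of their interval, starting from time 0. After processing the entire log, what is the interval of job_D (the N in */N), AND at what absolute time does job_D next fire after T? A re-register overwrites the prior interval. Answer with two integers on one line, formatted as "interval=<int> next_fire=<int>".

Answer: interval=7 next_fire=182

Derivation:
Op 1: register job_C */12 -> active={job_C:*/12}
Op 2: register job_C */4 -> active={job_C:*/4}
Op 3: register job_C */3 -> active={job_C:*/3}
Op 4: unregister job_C -> active={}
Op 5: register job_D */7 -> active={job_D:*/7}
Final interval of job_D = 7
Next fire of job_D after T=181: (181//7+1)*7 = 182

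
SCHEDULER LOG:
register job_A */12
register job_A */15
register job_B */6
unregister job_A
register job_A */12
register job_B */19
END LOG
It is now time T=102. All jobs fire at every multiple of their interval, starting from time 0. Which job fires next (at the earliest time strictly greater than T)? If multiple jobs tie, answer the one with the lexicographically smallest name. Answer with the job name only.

Answer: job_A

Derivation:
Op 1: register job_A */12 -> active={job_A:*/12}
Op 2: register job_A */15 -> active={job_A:*/15}
Op 3: register job_B */6 -> active={job_A:*/15, job_B:*/6}
Op 4: unregister job_A -> active={job_B:*/6}
Op 5: register job_A */12 -> active={job_A:*/12, job_B:*/6}
Op 6: register job_B */19 -> active={job_A:*/12, job_B:*/19}
  job_A: interval 12, next fire after T=102 is 108
  job_B: interval 19, next fire after T=102 is 114
Earliest = 108, winner (lex tiebreak) = job_A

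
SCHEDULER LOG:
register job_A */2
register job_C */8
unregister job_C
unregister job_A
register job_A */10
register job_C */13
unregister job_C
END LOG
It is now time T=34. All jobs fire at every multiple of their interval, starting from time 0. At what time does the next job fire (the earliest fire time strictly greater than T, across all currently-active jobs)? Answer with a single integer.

Op 1: register job_A */2 -> active={job_A:*/2}
Op 2: register job_C */8 -> active={job_A:*/2, job_C:*/8}
Op 3: unregister job_C -> active={job_A:*/2}
Op 4: unregister job_A -> active={}
Op 5: register job_A */10 -> active={job_A:*/10}
Op 6: register job_C */13 -> active={job_A:*/10, job_C:*/13}
Op 7: unregister job_C -> active={job_A:*/10}
  job_A: interval 10, next fire after T=34 is 40
Earliest fire time = 40 (job job_A)

Answer: 40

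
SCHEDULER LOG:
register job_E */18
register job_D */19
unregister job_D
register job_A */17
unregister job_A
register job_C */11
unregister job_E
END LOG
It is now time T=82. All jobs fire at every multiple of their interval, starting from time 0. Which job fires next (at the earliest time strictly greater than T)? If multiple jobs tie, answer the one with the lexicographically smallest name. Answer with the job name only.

Op 1: register job_E */18 -> active={job_E:*/18}
Op 2: register job_D */19 -> active={job_D:*/19, job_E:*/18}
Op 3: unregister job_D -> active={job_E:*/18}
Op 4: register job_A */17 -> active={job_A:*/17, job_E:*/18}
Op 5: unregister job_A -> active={job_E:*/18}
Op 6: register job_C */11 -> active={job_C:*/11, job_E:*/18}
Op 7: unregister job_E -> active={job_C:*/11}
  job_C: interval 11, next fire after T=82 is 88
Earliest = 88, winner (lex tiebreak) = job_C

Answer: job_C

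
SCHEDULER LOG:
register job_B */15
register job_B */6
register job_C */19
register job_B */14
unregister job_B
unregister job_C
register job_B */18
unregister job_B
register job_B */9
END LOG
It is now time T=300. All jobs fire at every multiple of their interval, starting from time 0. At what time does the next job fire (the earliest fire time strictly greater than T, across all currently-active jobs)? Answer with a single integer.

Op 1: register job_B */15 -> active={job_B:*/15}
Op 2: register job_B */6 -> active={job_B:*/6}
Op 3: register job_C */19 -> active={job_B:*/6, job_C:*/19}
Op 4: register job_B */14 -> active={job_B:*/14, job_C:*/19}
Op 5: unregister job_B -> active={job_C:*/19}
Op 6: unregister job_C -> active={}
Op 7: register job_B */18 -> active={job_B:*/18}
Op 8: unregister job_B -> active={}
Op 9: register job_B */9 -> active={job_B:*/9}
  job_B: interval 9, next fire after T=300 is 306
Earliest fire time = 306 (job job_B)

Answer: 306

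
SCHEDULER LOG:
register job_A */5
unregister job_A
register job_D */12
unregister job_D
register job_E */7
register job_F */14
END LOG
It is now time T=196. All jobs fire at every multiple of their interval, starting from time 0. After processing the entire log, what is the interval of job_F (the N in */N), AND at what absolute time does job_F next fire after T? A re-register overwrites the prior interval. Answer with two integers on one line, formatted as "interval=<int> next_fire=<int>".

Op 1: register job_A */5 -> active={job_A:*/5}
Op 2: unregister job_A -> active={}
Op 3: register job_D */12 -> active={job_D:*/12}
Op 4: unregister job_D -> active={}
Op 5: register job_E */7 -> active={job_E:*/7}
Op 6: register job_F */14 -> active={job_E:*/7, job_F:*/14}
Final interval of job_F = 14
Next fire of job_F after T=196: (196//14+1)*14 = 210

Answer: interval=14 next_fire=210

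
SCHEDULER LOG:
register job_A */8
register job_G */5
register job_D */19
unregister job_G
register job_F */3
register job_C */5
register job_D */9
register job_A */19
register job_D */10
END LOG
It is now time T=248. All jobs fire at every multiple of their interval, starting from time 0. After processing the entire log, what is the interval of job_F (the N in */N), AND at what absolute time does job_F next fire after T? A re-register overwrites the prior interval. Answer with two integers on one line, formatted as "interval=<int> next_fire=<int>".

Answer: interval=3 next_fire=249

Derivation:
Op 1: register job_A */8 -> active={job_A:*/8}
Op 2: register job_G */5 -> active={job_A:*/8, job_G:*/5}
Op 3: register job_D */19 -> active={job_A:*/8, job_D:*/19, job_G:*/5}
Op 4: unregister job_G -> active={job_A:*/8, job_D:*/19}
Op 5: register job_F */3 -> active={job_A:*/8, job_D:*/19, job_F:*/3}
Op 6: register job_C */5 -> active={job_A:*/8, job_C:*/5, job_D:*/19, job_F:*/3}
Op 7: register job_D */9 -> active={job_A:*/8, job_C:*/5, job_D:*/9, job_F:*/3}
Op 8: register job_A */19 -> active={job_A:*/19, job_C:*/5, job_D:*/9, job_F:*/3}
Op 9: register job_D */10 -> active={job_A:*/19, job_C:*/5, job_D:*/10, job_F:*/3}
Final interval of job_F = 3
Next fire of job_F after T=248: (248//3+1)*3 = 249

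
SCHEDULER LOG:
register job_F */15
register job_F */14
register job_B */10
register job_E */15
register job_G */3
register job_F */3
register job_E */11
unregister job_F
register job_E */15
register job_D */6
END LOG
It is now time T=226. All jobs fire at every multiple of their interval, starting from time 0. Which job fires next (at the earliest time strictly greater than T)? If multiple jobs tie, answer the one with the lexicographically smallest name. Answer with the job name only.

Answer: job_D

Derivation:
Op 1: register job_F */15 -> active={job_F:*/15}
Op 2: register job_F */14 -> active={job_F:*/14}
Op 3: register job_B */10 -> active={job_B:*/10, job_F:*/14}
Op 4: register job_E */15 -> active={job_B:*/10, job_E:*/15, job_F:*/14}
Op 5: register job_G */3 -> active={job_B:*/10, job_E:*/15, job_F:*/14, job_G:*/3}
Op 6: register job_F */3 -> active={job_B:*/10, job_E:*/15, job_F:*/3, job_G:*/3}
Op 7: register job_E */11 -> active={job_B:*/10, job_E:*/11, job_F:*/3, job_G:*/3}
Op 8: unregister job_F -> active={job_B:*/10, job_E:*/11, job_G:*/3}
Op 9: register job_E */15 -> active={job_B:*/10, job_E:*/15, job_G:*/3}
Op 10: register job_D */6 -> active={job_B:*/10, job_D:*/6, job_E:*/15, job_G:*/3}
  job_B: interval 10, next fire after T=226 is 230
  job_D: interval 6, next fire after T=226 is 228
  job_E: interval 15, next fire after T=226 is 240
  job_G: interval 3, next fire after T=226 is 228
Earliest = 228, winner (lex tiebreak) = job_D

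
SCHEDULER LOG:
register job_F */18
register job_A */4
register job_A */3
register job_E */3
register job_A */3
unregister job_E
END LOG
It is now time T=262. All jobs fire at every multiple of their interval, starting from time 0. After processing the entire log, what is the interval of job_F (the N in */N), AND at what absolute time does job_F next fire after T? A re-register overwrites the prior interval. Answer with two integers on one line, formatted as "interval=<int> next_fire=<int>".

Op 1: register job_F */18 -> active={job_F:*/18}
Op 2: register job_A */4 -> active={job_A:*/4, job_F:*/18}
Op 3: register job_A */3 -> active={job_A:*/3, job_F:*/18}
Op 4: register job_E */3 -> active={job_A:*/3, job_E:*/3, job_F:*/18}
Op 5: register job_A */3 -> active={job_A:*/3, job_E:*/3, job_F:*/18}
Op 6: unregister job_E -> active={job_A:*/3, job_F:*/18}
Final interval of job_F = 18
Next fire of job_F after T=262: (262//18+1)*18 = 270

Answer: interval=18 next_fire=270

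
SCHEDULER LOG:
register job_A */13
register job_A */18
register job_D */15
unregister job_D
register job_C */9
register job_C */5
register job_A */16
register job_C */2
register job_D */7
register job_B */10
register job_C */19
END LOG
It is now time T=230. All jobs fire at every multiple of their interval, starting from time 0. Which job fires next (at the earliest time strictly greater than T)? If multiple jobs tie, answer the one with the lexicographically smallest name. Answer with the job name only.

Answer: job_D

Derivation:
Op 1: register job_A */13 -> active={job_A:*/13}
Op 2: register job_A */18 -> active={job_A:*/18}
Op 3: register job_D */15 -> active={job_A:*/18, job_D:*/15}
Op 4: unregister job_D -> active={job_A:*/18}
Op 5: register job_C */9 -> active={job_A:*/18, job_C:*/9}
Op 6: register job_C */5 -> active={job_A:*/18, job_C:*/5}
Op 7: register job_A */16 -> active={job_A:*/16, job_C:*/5}
Op 8: register job_C */2 -> active={job_A:*/16, job_C:*/2}
Op 9: register job_D */7 -> active={job_A:*/16, job_C:*/2, job_D:*/7}
Op 10: register job_B */10 -> active={job_A:*/16, job_B:*/10, job_C:*/2, job_D:*/7}
Op 11: register job_C */19 -> active={job_A:*/16, job_B:*/10, job_C:*/19, job_D:*/7}
  job_A: interval 16, next fire after T=230 is 240
  job_B: interval 10, next fire after T=230 is 240
  job_C: interval 19, next fire after T=230 is 247
  job_D: interval 7, next fire after T=230 is 231
Earliest = 231, winner (lex tiebreak) = job_D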